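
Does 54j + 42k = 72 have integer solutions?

Step 1: Compute gcd(54, 42).
gcd(54, 42) = 6

Step 2: Check divisibility.
Does 6 divide 72? 72 = 6 x 12, so yes.

By the theorem on linear Diophantine equations, 54j + 42k = 72 has integer solutions if and only if gcd(54, 42) divides 72. Since 6 | 72, solutions exist.

Yes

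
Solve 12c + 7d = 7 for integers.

Step 1: Check solvability.
gcd(12, 7) = 1
Since 1 divides 7, solutions exist.

Step 2: Apply extended Euclidean algorithm to find gcd.
We find integers such that 12*x0 + 7*y0 = 1

Step 3: Scale the particular solution.
Multiply by 7/1 = 7:
c = 21, d = -35

Step 4: Verify.
12*(21) + 7*(-35) = 7 = 7 ✓

c = 21, d = -35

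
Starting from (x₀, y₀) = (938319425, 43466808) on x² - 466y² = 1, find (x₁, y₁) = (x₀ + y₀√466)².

Solutions to x² - Dy² = 1 are generated by powers of (x₀ + y₀√D).
The next solution satisfies x₁ + y₁√466 = (x₀ + y₀√466)², giving:
x₁ = x₀² + 466y₀² = 938319425² + 466·43466808² = 880443343332330625 + 880443343332330624 = 1760886686664661249
y₁ = 2x₀y₀ = 2·938319425·43466808 = 81571500578290800

Verify: 1760886686664661249² - 466·81571500578290800² = 3100721923272848884570236203922240001 - 3100721923272848884570236203922240000 = 1 ✓

x = 1760886686664661249, y = 81571500578290800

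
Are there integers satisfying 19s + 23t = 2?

Step 1: Compute gcd(19, 23).
gcd(19, 23) = 1

Step 2: Check divisibility.
Does 1 divide 2? 2 = 1 x 2, so yes.

By the theorem on linear Diophantine equations, 19s + 23t = 2 has integer solutions if and only if gcd(19, 23) divides 2. Since 1 | 2, solutions exist.

Yes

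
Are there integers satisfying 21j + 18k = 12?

Step 1: Compute gcd(21, 18).
gcd(21, 18) = 3

Step 2: Check divisibility.
Does 3 divide 12? 12 = 3 x 4, so yes.

By the theorem on linear Diophantine equations, 21j + 18k = 12 has integer solutions if and only if gcd(21, 18) divides 12. Since 3 | 12, solutions exist.

Yes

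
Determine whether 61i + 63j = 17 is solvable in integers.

Step 1: Compute gcd(61, 63).
gcd(61, 63) = 1

Step 2: Check divisibility.
Does 1 divide 17? 17 = 1 x 17, so yes.

By the theorem on linear Diophantine equations, 61i + 63j = 17 has integer solutions if and only if gcd(61, 63) divides 17. Since 1 | 17, solutions exist.

Yes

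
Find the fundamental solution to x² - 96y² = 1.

We seek the smallest positive integers (x, y) with x² - 96y² = 1, i.e., x² = 96y² + 1.
Try successive y values:
y = 1: x² = 96·1² + 1 = 97, not a perfect square
y = 2: x² = 96·2² + 1 = 385, not a perfect square
y = 3: x² = 96·3² + 1 = 865, not a perfect square
... continuing the search (or via continued fractions) ...
y = 5: x² = 96·5² + 1 = 2401, x = 49 ✓

Verify: 49² - 96·5² = 2401 - 2400 = 1 ✓

x = 49, y = 5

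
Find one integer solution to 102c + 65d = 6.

Step 1: Check solvability.
gcd(102, 65) = 1
Since 1 divides 6, solutions exist.

Step 2: Apply extended Euclidean algorithm to find gcd.
We find integers such that 102*x0 + 65*y0 = 1

Step 3: Scale the particular solution.
Multiply by 6/1 = 6:
c = -42, d = 66

Step 4: Verify.
102*(-42) + 65*(66) = 6 = 6 ✓

c = -42, d = 66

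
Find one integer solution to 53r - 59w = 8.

Step 1: Check solvability.
gcd(53, 59) = 1
Since 1 divides 8, solutions exist.

Step 2: Apply extended Euclidean algorithm to find gcd.
We find integers such that 53*x0 + 59*y0 = 1

Step 3: Scale the particular solution.
Multiply by 8/1 = 8:
r = -80, w = -72

Step 4: Verify.
53*(-80) - 59*(-72) = 8 = 8 ✓

r = -80, w = -72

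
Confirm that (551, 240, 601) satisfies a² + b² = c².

Compute a² + b² = 551² + 240² = 303601 + 57600 = 361201
Compute c² = 601² = 361201
Since 361201 = 361201, confirmed.

Yes, it is a Pythagorean triple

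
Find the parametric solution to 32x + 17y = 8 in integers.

Step 1: Compute gcd(32, 17) = 1.
Since 1 divides 8, solutions exist.

Step 2: Find a particular solution using extended Euclidean algorithm.
We get x₀ = 64, y₀ = -120.
Check: 32*64 + 17*-120 = 8 = 8 ✓

Step 3: Write the general solution.
x = 64 + (17/1)t = 64 + 17t
y = -120 - (32/1)t = -120 - 32t
for any integer t.

x = 64 + 17t, y = -120 - 32t for integer t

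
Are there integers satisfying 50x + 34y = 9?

Step 1: Compute gcd(50, 34).
gcd(50, 34) = 2

Step 2: Check divisibility.
Does 2 divide 9? 9 = 2 x 4 + 1, so no.

By the theorem on linear Diophantine equations, 50x + 34y = 9 has integer solutions if and only if gcd(50, 34) divides 9. Since 2 does not divide 9, no solutions exist.

No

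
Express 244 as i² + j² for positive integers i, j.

We need to find integers i, j > 0 such that i² + j² = 244.
Trying i = 10: j² = 244 - 10² = 244 - 100 = 144
j = 12
Check: 10² + 12² = 100 + 144 = 244 ✓

244 = 10² + 12²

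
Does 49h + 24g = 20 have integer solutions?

Step 1: Compute gcd(49, 24).
gcd(49, 24) = 1

Step 2: Check divisibility.
Does 1 divide 20? 20 = 1 x 20, so yes.

By the theorem on linear Diophantine equations, 49h + 24g = 20 has integer solutions if and only if gcd(49, 24) divides 20. Since 1 | 20, solutions exist.

Yes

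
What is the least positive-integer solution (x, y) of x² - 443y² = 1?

We seek the smallest positive integers (x, y) with x² - 443y² = 1, i.e., x² = 443y² + 1.
Try successive y values:
y = 1: x² = 443·1² + 1 = 444, not a perfect square
y = 2: x² = 443·2² + 1 = 1773, not a perfect square
y = 3: x² = 443·3² + 1 = 3988, not a perfect square
... continuing the search (or via continued fractions) ...
y = 21: x² = 443·21² + 1 = 195364, x = 442 ✓

Verify: 442² - 443·21² = 195364 - 195363 = 1 ✓

x = 442, y = 21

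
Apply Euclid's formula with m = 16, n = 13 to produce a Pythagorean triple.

a = m² - n² = 16² - 13² = 256 - 169 = 87
b = 2mn = 2·16·13 = 416
c = m² + n² = 256 + 169 = 425
Verify: 87² + 416² = 7569 + 173056 = 180625 = 425² ✓

(87, 416, 425)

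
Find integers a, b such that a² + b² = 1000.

We need to find integers a, b > 0 such that a² + b² = 1000.
Trying a = 10: b² = 1000 - 10² = 1000 - 100 = 900
b = 30
Check: 10² + 30² = 100 + 900 = 1000 ✓

1000 = 10² + 30²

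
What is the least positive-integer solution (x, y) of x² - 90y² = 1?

We seek the smallest positive integers (x, y) with x² - 90y² = 1, i.e., x² = 90y² + 1.
Try successive y values:
y = 1: x² = 90·1² + 1 = 91, not a perfect square
y = 2: x² = 90·2² + 1 = 361, x = 19 ✓

Verify: 19² - 90·2² = 361 - 360 = 1 ✓

x = 19, y = 2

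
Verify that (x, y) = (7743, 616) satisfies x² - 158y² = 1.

Compute x² = 7743² = 59954049
Compute 158y² = 158·616² = 158·379456 = 59954048
x² - 158y² = 59954049 - 59954048 = 1
Since this equals 1, (7743, 616) is a solution.

Yes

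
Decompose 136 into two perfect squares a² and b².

We need to find integers a, b > 0 such that a² + b² = 136.
Trying a = 6: b² = 136 - 6² = 136 - 36 = 100
b = 10
Check: 6² + 10² = 36 + 100 = 136 ✓

136 = 6² + 10²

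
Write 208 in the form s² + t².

We need to find integers s, t > 0 such that s² + t² = 208.
Trying s = 8: t² = 208 - 8² = 208 - 64 = 144
t = 12
Check: 8² + 12² = 64 + 144 = 208 ✓

208 = 8² + 12²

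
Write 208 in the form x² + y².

We need to find integers x, y > 0 such that x² + y² = 208.
Trying x = 8: y² = 208 - 8² = 208 - 64 = 144
y = 12
Check: 8² + 12² = 64 + 144 = 208 ✓

208 = 8² + 12²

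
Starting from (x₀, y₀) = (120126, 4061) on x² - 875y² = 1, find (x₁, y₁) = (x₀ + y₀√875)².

Solutions to x² - Dy² = 1 are generated by powers of (x₀ + y₀√D).
The next solution satisfies x₁ + y₁√875 = (x₀ + y₀√875)², giving:
x₁ = x₀² + 875y₀² = 120126² + 875·4061² = 14430255876 + 14430255875 = 28860511751
y₁ = 2x₀y₀ = 2·120126·4061 = 975663372

Verify: 28860511751² - 875·975663372² = 832929138529609086001 - 832929138529609086000 = 1 ✓

x = 28860511751, y = 975663372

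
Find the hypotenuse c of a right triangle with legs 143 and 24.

c² = a² + b² = 143² + 24² = 20449 + 576 = 21025
c = sqrt(21025) = 145

145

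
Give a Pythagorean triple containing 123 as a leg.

We need the other leg and hypotenuse such that 123² + x² = c².
Take x = 2520, c = 2523: 123² + 2520² = 15129 + 6350400 = 6365529 = 2523² ✓
Triple: (123, 2520, 2523)

(123, 2520, 2523)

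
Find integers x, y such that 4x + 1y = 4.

Step 1: Check solvability.
gcd(4, 1) = 1
Since 1 divides 4, solutions exist.

Step 2: Apply extended Euclidean algorithm to find gcd.
We find integers such that 4*x0 + 1*y0 = 1

Step 3: Scale the particular solution.
Multiply by 4/1 = 4:
x = 0, y = 4

Step 4: Verify.
4*(0) + 1*(4) = 4 = 4 ✓

x = 0, y = 4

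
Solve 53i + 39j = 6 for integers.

Step 1: Check solvability.
gcd(53, 39) = 1
Since 1 divides 6, solutions exist.

Step 2: Apply extended Euclidean algorithm to find gcd.
We find integers such that 53*x0 + 39*y0 = 1

Step 3: Scale the particular solution.
Multiply by 6/1 = 6:
i = 84, j = -114

Step 4: Verify.
53*(84) + 39*(-114) = 6 = 6 ✓

i = 84, j = -114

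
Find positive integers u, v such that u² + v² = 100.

Search for u with 100 - u² a perfect square.
u = 6: 100 - 6² = 100 - 36 = 64 = 8² ✓
So u = 6, v = 8.

u = 6, v = 8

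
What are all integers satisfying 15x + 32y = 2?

Step 1: Compute gcd(15, 32) = 1.
Since 1 divides 2, solutions exist.

Step 2: Find a particular solution using extended Euclidean algorithm.
We get x₀ = 30, y₀ = -14.
Check: 15*30 + 32*-14 = 2 = 2 ✓

Step 3: Write the general solution.
x = 30 + (32/1)t = 30 + 32t
y = -14 - (15/1)t = -14 - 15t
for any integer t.

x = 30 + 32t, y = -14 - 15t for integer t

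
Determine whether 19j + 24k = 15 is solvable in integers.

Step 1: Compute gcd(19, 24).
gcd(19, 24) = 1

Step 2: Check divisibility.
Does 1 divide 15? 15 = 1 x 15, so yes.

By the theorem on linear Diophantine equations, 19j + 24k = 15 has integer solutions if and only if gcd(19, 24) divides 15. Since 1 | 15, solutions exist.

Yes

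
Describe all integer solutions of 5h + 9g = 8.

Step 1: Compute gcd(5, 9) = 1.
Since 1 divides 8, solutions exist.

Step 2: Find a particular solution using extended Euclidean algorithm.
We get h₀ = 16, g₀ = -8.
Check: 5*16 + 9*-8 = 8 = 8 ✓

Step 3: Write the general solution.
h = 16 + (9/1)t = 16 + 9t
g = -8 - (5/1)t = -8 - 5t
for any integer t.

h = 16 + 9t, g = -8 - 5t for integer t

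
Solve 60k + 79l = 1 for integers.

Step 1: Check solvability.
gcd(60, 79) = 1
Since 1 divides 1, solutions exist.

Step 2: Apply extended Euclidean algorithm to find gcd.
We find integers such that 60*x0 + 79*y0 = 1

Step 3: Scale the particular solution.
Multiply by 1/1 = 1:
k = -25, l = 19

Step 4: Verify.
60*(-25) + 79*(19) = 1 = 1 ✓

k = -25, l = 19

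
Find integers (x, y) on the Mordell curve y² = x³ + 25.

Try small integer x values and check whether x³ + 25 is a perfect square.
x = 0: x³ + 25 = 0³ + 25 = 0 + 25 = 25
Is 25 a perfect square? 5² = 25 ✓
So (x, y) = (0, 5) is a solution.

x = 0, y = 5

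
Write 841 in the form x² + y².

We need to find integers x, y > 0 such that x² + y² = 841.
Trying x = 20: y² = 841 - 20² = 841 - 400 = 441
y = 21
Check: 20² + 21² = 400 + 441 = 841 ✓

841 = 20² + 21²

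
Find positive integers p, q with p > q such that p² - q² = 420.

Factor: p² - q² = (p+q)(p-q) = 420.
We need two factors of 420 with the same parity.
Use p+q = 210 and p-q = 2 (product 210·2 = 420).
Adding: 2p = 212, so p = 106.
Subtracting: 2q = 208, so q = 104.
Check: 106² - 104² = 11236 - 10816 = 420 ✓

p = 106, q = 104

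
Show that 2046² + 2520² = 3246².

Compute a² + b² = 2046² + 2520² = 4186116 + 6350400 = 10536516
Compute c² = 3246² = 10536516
Since 10536516 = 10536516, confirmed.

Yes, it is a Pythagorean triple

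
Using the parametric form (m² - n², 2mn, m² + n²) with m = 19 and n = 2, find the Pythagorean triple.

a = m² - n² = 19² - 2² = 361 - 4 = 357
b = 2mn = 2·19·2 = 76
c = m² + n² = 361 + 4 = 365
Verify: 357² + 76² = 127449 + 5776 = 133225 = 365² ✓

(357, 76, 365)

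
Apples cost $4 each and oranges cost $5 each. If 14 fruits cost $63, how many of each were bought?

Let a = apples, o = oranges.
a + o = 14
4a + 5o = 63
Substitute o = 14 - a:
4a + 5(14 - a) = 63
(4 - 5)a = 63 - 70
-1a = -7
a = 7, o = 14 - 7 = 7

Apples: 7, Oranges: 7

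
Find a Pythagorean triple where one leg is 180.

We need the other leg and hypotenuse such that 180² + x² = c².
Take x = 299, c = 349: 180² + 299² = 32400 + 89401 = 121801 = 349² ✓
Triple: (299, 180, 349)

(299, 180, 349)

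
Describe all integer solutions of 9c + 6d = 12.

Step 1: Compute gcd(9, 6) = 3.
Since 3 divides 12, solutions exist.

Step 2: Find a particular solution using extended Euclidean algorithm.
We get c₀ = 4, d₀ = -4.
Check: 9*4 + 6*-4 = 12 = 12 ✓

Step 3: Write the general solution.
c = 4 + (6/3)t = 4 + 2t
d = -4 - (9/3)t = -4 - 3t
for any integer t.

c = 4 + 2t, d = -4 - 3t for integer t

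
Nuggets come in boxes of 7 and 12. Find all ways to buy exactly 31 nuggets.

We need non-negative integers (x, y) with 7x + 12y = 31.
For each x in 0..4, check if 31 - 7x is a non-negative multiple of 12.
x = 1: 12y = 24, y = 2 ✓

(1 boxes of 7, 2 boxes of 12)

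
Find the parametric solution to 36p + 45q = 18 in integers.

Step 1: Compute gcd(36, 45) = 9.
Since 9 divides 18, solutions exist.

Step 2: Find a particular solution using extended Euclidean algorithm.
We get p₀ = -2, q₀ = 2.
Check: 36*-2 + 45*2 = 18 = 18 ✓

Step 3: Write the general solution.
p = -2 + (45/9)t = -2 + 5t
q = 2 - (36/9)t = 2 - 4t
for any integer t.

p = -2 + 5t, q = 2 - 4t for integer t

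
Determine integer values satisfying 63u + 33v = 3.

Step 1: Check solvability.
gcd(63, 33) = 3
Since 3 divides 3, solutions exist.

Step 2: Apply extended Euclidean algorithm to find gcd.
We find integers such that 63*x0 + 33*y0 = 3

Step 3: Scale the particular solution.
Multiply by 3/3 = 1:
u = -1, v = 2

Step 4: Verify.
63*(-1) + 33*(2) = 3 = 3 ✓

u = -1, v = 2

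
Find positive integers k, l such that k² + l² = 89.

Search for k with 89 - k² a perfect square.
k = 5: 89 - 5² = 89 - 25 = 64 = 8² ✓
So k = 5, l = 8.

k = 5, l = 8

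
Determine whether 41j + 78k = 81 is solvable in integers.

Step 1: Compute gcd(41, 78).
gcd(41, 78) = 1

Step 2: Check divisibility.
Does 1 divide 81? 81 = 1 x 81, so yes.

By the theorem on linear Diophantine equations, 41j + 78k = 81 has integer solutions if and only if gcd(41, 78) divides 81. Since 1 | 81, solutions exist.

Yes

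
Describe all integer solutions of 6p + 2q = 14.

Step 1: Compute gcd(6, 2) = 2.
Since 2 divides 14, solutions exist.

Step 2: Find a particular solution using extended Euclidean algorithm.
We get p₀ = 0, q₀ = 7.
Check: 6*0 + 2*7 = 14 = 14 ✓

Step 3: Write the general solution.
p = 0 + (2/2)t = 0 + 1t
q = 7 - (6/2)t = 7 - 3t
for any integer t.

p = 0 + 1t, q = 7 - 3t for integer t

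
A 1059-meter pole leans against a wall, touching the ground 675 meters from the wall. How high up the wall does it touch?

The ladder, wall, and ground form a right triangle with hypotenuse 1059 and one leg 675.
By the Pythagorean theorem: h² = 1059² - 675² = 1121481 - 455625 = 665856
h = √665856 = 816 meters

816 meters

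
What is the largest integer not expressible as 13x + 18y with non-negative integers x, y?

For two coprime denominations a and b, the Frobenius number (largest value not representable as a non-negative combination) is ab - a - b.
Here gcd(13, 18) = 1, so they are coprime.
F(13, 18) = 13·18 - 13 - 18 = 234 - 31 = 203

203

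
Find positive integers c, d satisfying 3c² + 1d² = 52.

Try small values of c and check whether (52 - 3c²)/1 is a perfect square.
c = 1: 3·1² = 3, so 1d² = 52 - 3 = 49, giving d² = 49, d = 7.
Check: 3·1² + 1·7² = 3 + 49 = 52 ✓

c = 1, d = 7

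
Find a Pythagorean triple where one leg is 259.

We need the other leg and hypotenuse such that 259² + x² = c².
Take x = 660, c = 709: 259² + 660² = 67081 + 435600 = 502681 = 709² ✓
Triple: (259, 660, 709)

(259, 660, 709)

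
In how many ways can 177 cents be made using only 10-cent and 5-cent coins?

We need non-negative integers (x, y) with 10x + 5y = 177.
For each x from 0 to 17, check if (177 - 10x) is a non-negative multiple of 5.
Solutions (x, y): none
Count: 0

0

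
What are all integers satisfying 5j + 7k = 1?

Step 1: Compute gcd(5, 7) = 1.
Since 1 divides 1, solutions exist.

Step 2: Find a particular solution using extended Euclidean algorithm.
We get j₀ = 3, k₀ = -2.
Check: 5*3 + 7*-2 = 1 = 1 ✓

Step 3: Write the general solution.
j = 3 + (7/1)t = 3 + 7t
k = -2 - (5/1)t = -2 - 5t
for any integer t.

j = 3 + 7t, k = -2 - 5t for integer t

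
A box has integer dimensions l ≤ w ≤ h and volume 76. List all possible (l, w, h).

Iterate l from 1 to ⌊76^(1/3)⌋. For each l dividing 76, iterate w ≥ l with w dividing 76/l, and set h = 76/(l·w).
Triples found (4): (1×1×76), (1×2×38), (1×4×19), (2×2×19)

(1×1×76), (1×2×38), (1×4×19), (2×2×19)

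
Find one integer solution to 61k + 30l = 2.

Step 1: Check solvability.
gcd(61, 30) = 1
Since 1 divides 2, solutions exist.

Step 2: Apply extended Euclidean algorithm to find gcd.
We find integers such that 61*x0 + 30*y0 = 1

Step 3: Scale the particular solution.
Multiply by 2/1 = 2:
k = 2, l = -4

Step 4: Verify.
61*(2) + 30*(-4) = 2 = 2 ✓

k = 2, l = -4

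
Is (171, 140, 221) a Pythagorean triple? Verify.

Compute a² + b² = 171² + 140² = 29241 + 19600 = 48841
Compute c² = 221² = 48841
Since 48841 = 48841, confirmed.

Yes, it is a Pythagorean triple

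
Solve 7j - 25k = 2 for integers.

Step 1: Check solvability.
gcd(7, 25) = 1
Since 1 divides 2, solutions exist.

Step 2: Apply extended Euclidean algorithm to find gcd.
We find integers such that 7*x0 + 25*y0 = 1

Step 3: Scale the particular solution.
Multiply by 2/1 = 2:
j = -14, k = -4

Step 4: Verify.
7*(-14) - 25*(-4) = 2 = 2 ✓

j = -14, k = -4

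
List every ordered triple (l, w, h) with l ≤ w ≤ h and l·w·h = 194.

Iterate l from 1 to ⌊194^(1/3)⌋. For each l dividing 194, iterate w ≥ l with w dividing 194/l, and set h = 194/(l·w).
Triples found (2): (1×1×194), (1×2×97)

(1×1×194), (1×2×97)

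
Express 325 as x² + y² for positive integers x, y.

We need to find integers x, y > 0 such that x² + y² = 325.
Trying x = 1: y² = 325 - 1² = 325 - 1 = 324
y = 18
Check: 1² + 18² = 1 + 324 = 325 ✓

325 = 1² + 18²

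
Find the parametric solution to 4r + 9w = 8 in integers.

Step 1: Compute gcd(4, 9) = 1.
Since 1 divides 8, solutions exist.

Step 2: Find a particular solution using extended Euclidean algorithm.
We get r₀ = -16, w₀ = 8.
Check: 4*-16 + 9*8 = 8 = 8 ✓

Step 3: Write the general solution.
r = -16 + (9/1)t = -16 + 9t
w = 8 - (4/1)t = 8 - 4t
for any integer t.

r = -16 + 9t, w = 8 - 4t for integer t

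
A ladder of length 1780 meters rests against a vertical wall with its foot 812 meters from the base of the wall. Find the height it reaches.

The ladder, wall, and ground form a right triangle with hypotenuse 1780 and one leg 812.
By the Pythagorean theorem: h² = 1780² - 812² = 3168400 - 659344 = 2509056
h = √2509056 = 1584 meters

1584 meters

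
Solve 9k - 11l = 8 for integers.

Step 1: Check solvability.
gcd(9, 11) = 1
Since 1 divides 8, solutions exist.

Step 2: Apply extended Euclidean algorithm to find gcd.
We find integers such that 9*x0 + 11*y0 = 1

Step 3: Scale the particular solution.
Multiply by 8/1 = 8:
k = 40, l = 32

Step 4: Verify.
9*(40) - 11*(32) = 8 = 8 ✓

k = 40, l = 32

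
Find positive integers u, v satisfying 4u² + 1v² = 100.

Try small values of u and check whether (100 - 4u²)/1 is a perfect square.
u = 4: 4·4² = 64, so 1v² = 100 - 64 = 36, giving v² = 36, v = 6.
Check: 4·4² + 1·6² = 64 + 36 = 100 ✓

u = 4, v = 6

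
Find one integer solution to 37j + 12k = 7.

Step 1: Check solvability.
gcd(37, 12) = 1
Since 1 divides 7, solutions exist.

Step 2: Apply extended Euclidean algorithm to find gcd.
We find integers such that 37*x0 + 12*y0 = 1

Step 3: Scale the particular solution.
Multiply by 7/1 = 7:
j = 7, k = -21

Step 4: Verify.
37*(7) + 12*(-21) = 7 = 7 ✓

j = 7, k = -21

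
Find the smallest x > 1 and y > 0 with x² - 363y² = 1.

We seek the smallest positive integers (x, y) with x² - 363y² = 1, i.e., x² = 363y² + 1.
Try successive y values:
y = 1: x² = 363·1² + 1 = 364, not a perfect square
y = 2: x² = 363·2² + 1 = 1453, not a perfect square
y = 3: x² = 363·3² + 1 = 3268, not a perfect square
... continuing the search (or via continued fractions) ...
y = 19: x² = 363·19² + 1 = 131044, x = 362 ✓

Verify: 362² - 363·19² = 131044 - 131043 = 1 ✓

x = 362, y = 19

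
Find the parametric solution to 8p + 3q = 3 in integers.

Step 1: Compute gcd(8, 3) = 1.
Since 1 divides 3, solutions exist.

Step 2: Find a particular solution using extended Euclidean algorithm.
We get p₀ = -3, q₀ = 9.
Check: 8*-3 + 3*9 = 3 = 3 ✓

Step 3: Write the general solution.
p = -3 + (3/1)t = -3 + 3t
q = 9 - (8/1)t = 9 - 8t
for any integer t.

p = -3 + 3t, q = 9 - 8t for integer t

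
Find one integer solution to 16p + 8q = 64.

Step 1: Check solvability.
gcd(16, 8) = 8
Since 8 divides 64, solutions exist.

Step 2: Apply extended Euclidean algorithm to find gcd.
We find integers such that 16*x0 + 8*y0 = 8

Step 3: Scale the particular solution.
Multiply by 64/8 = 8:
p = 0, q = 8

Step 4: Verify.
16*(0) + 8*(8) = 64 = 64 ✓

p = 0, q = 8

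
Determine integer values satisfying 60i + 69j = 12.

Step 1: Check solvability.
gcd(60, 69) = 3
Since 3 divides 12, solutions exist.

Step 2: Apply extended Euclidean algorithm to find gcd.
We find integers such that 60*x0 + 69*y0 = 3

Step 3: Scale the particular solution.
Multiply by 12/3 = 4:
i = -32, j = 28

Step 4: Verify.
60*(-32) + 69*(28) = 12 = 12 ✓

i = -32, j = 28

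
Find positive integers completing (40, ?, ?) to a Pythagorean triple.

We need the other leg and hypotenuse such that 40² + x² = c².
Take x = 9, c = 41: 40² + 9² = 1600 + 81 = 1681 = 41² ✓
Triple: (9, 40, 41)

(9, 40, 41)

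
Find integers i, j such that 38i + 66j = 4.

Step 1: Check solvability.
gcd(38, 66) = 2
Since 2 divides 4, solutions exist.

Step 2: Apply extended Euclidean algorithm to find gcd.
We find integers such that 38*x0 + 66*y0 = 2

Step 3: Scale the particular solution.
Multiply by 4/2 = 2:
i = 14, j = -8

Step 4: Verify.
38*(14) + 66*(-8) = 4 = 4 ✓

i = 14, j = -8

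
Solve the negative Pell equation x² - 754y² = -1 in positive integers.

We need x² = 754y² - 1. Try successive y:
y = 1: x² = 754·1² - 1 = 753, not a perfect square
y = 2: x² = 754·2² - 1 = 3015, not a perfect square
y = 3: x² = 754·3² - 1 = 6785, not a perfect square
...
y = 745: x² = 754·745² - 1 = 418488849 = 20457² ✓
Check: 20457² - 754·745² = 418488849 - 418488850 = -1 ✓

x = 20457, y = 745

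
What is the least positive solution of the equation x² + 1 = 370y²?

We need x² = 370y² - 1. Try successive y:
y = 1: x² = 370·1² - 1 = 369, not a perfect square
y = 2: x² = 370·2² - 1 = 1479, not a perfect square
y = 3: x² = 370·3² - 1 = 3329, not a perfect square
...
y = 17: x² = 370·17² - 1 = 106929 = 327² ✓
Check: 327² - 370·17² = 106929 - 106930 = -1 ✓

x = 327, y = 17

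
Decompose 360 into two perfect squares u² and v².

We need to find integers u, v > 0 such that u² + v² = 360.
Trying u = 6: v² = 360 - 6² = 360 - 36 = 324
v = 18
Check: 6² + 18² = 36 + 324 = 360 ✓

360 = 6² + 18²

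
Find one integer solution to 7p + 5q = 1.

Step 1: Check solvability.
gcd(7, 5) = 1
Since 1 divides 1, solutions exist.

Step 2: Apply extended Euclidean algorithm to find gcd.
We find integers such that 7*x0 + 5*y0 = 1

Step 3: Scale the particular solution.
Multiply by 1/1 = 1:
p = -2, q = 3

Step 4: Verify.
7*(-2) + 5*(3) = 1 = 1 ✓

p = -2, q = 3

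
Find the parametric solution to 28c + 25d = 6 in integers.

Step 1: Compute gcd(28, 25) = 1.
Since 1 divides 6, solutions exist.

Step 2: Find a particular solution using extended Euclidean algorithm.
We get c₀ = -48, d₀ = 54.
Check: 28*-48 + 25*54 = 6 = 6 ✓

Step 3: Write the general solution.
c = -48 + (25/1)t = -48 + 25t
d = 54 - (28/1)t = 54 - 28t
for any integer t.

c = -48 + 25t, d = 54 - 28t for integer t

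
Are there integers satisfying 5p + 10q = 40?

Step 1: Compute gcd(5, 10).
gcd(5, 10) = 5

Step 2: Check divisibility.
Does 5 divide 40? 40 = 5 x 8, so yes.

By the theorem on linear Diophantine equations, 5p + 10q = 40 has integer solutions if and only if gcd(5, 10) divides 40. Since 5 | 40, solutions exist.

Yes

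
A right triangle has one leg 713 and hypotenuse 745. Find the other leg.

b² = c² - a² = 555025 - 508369 = 46656
b = 216

216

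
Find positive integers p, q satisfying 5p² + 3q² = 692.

Try small values of p and check whether (692 - 5p²)/3 is a perfect square.
p = 10: 5·10² = 500, so 3q² = 692 - 500 = 192, giving q² = 64, q = 8.
Check: 5·10² + 3·8² = 500 + 192 = 692 ✓

p = 10, q = 8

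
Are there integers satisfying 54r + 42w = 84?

Step 1: Compute gcd(54, 42).
gcd(54, 42) = 6

Step 2: Check divisibility.
Does 6 divide 84? 84 = 6 x 14, so yes.

By the theorem on linear Diophantine equations, 54r + 42w = 84 has integer solutions if and only if gcd(54, 42) divides 84. Since 6 | 84, solutions exist.

Yes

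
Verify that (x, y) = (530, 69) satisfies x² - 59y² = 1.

Compute x² = 530² = 280900
Compute 59y² = 59·69² = 59·4761 = 280899
x² - 59y² = 280900 - 280899 = 1
Since this equals 1, (530, 69) is a solution.

Yes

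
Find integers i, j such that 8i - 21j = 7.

Step 1: Check solvability.
gcd(8, 21) = 1
Since 1 divides 7, solutions exist.

Step 2: Apply extended Euclidean algorithm to find gcd.
We find integers such that 8*x0 + 21*y0 = 1

Step 3: Scale the particular solution.
Multiply by 7/1 = 7:
i = 56, j = 21

Step 4: Verify.
8*(56) - 21*(21) = 7 = 7 ✓

i = 56, j = 21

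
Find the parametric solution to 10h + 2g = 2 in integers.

Step 1: Compute gcd(10, 2) = 2.
Since 2 divides 2, solutions exist.

Step 2: Find a particular solution using extended Euclidean algorithm.
We get h₀ = 0, g₀ = 1.
Check: 10*0 + 2*1 = 2 = 2 ✓

Step 3: Write the general solution.
h = 0 + (2/2)t = 0 + 1t
g = 1 - (10/2)t = 1 - 5t
for any integer t.

h = 0 + 1t, g = 1 - 5t for integer t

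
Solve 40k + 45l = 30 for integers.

Step 1: Check solvability.
gcd(40, 45) = 5
Since 5 divides 30, solutions exist.

Step 2: Apply extended Euclidean algorithm to find gcd.
We find integers such that 40*x0 + 45*y0 = 5

Step 3: Scale the particular solution.
Multiply by 30/5 = 6:
k = -6, l = 6

Step 4: Verify.
40*(-6) + 45*(6) = 30 = 30 ✓

k = -6, l = 6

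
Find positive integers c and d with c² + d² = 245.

We need to find integers c, d > 0 such that c² + d² = 245.
Trying c = 7: d² = 245 - 7² = 245 - 49 = 196
d = 14
Check: 7² + 14² = 49 + 196 = 245 ✓

245 = 7² + 14²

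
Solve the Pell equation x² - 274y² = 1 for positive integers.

We seek the smallest positive integers (x, y) with x² - 274y² = 1, i.e., x² = 274y² + 1.
Try successive y values:
y = 1: x² = 274·1² + 1 = 275, not a perfect square
y = 2: x² = 274·2² + 1 = 1097, not a perfect square
y = 3: x² = 274·3² + 1 = 2467, not a perfect square
... continuing the search (or via continued fractions) ...
y = 239190: x² = 274·239190² + 1 = 15676048571401, x = 3959299 ✓

Verify: 3959299² - 274·239190² = 15676048571401 - 15676048571400 = 1 ✓

x = 3959299, y = 239190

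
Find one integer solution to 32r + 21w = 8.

Step 1: Check solvability.
gcd(32, 21) = 1
Since 1 divides 8, solutions exist.

Step 2: Apply extended Euclidean algorithm to find gcd.
We find integers such that 32*x0 + 21*y0 = 1

Step 3: Scale the particular solution.
Multiply by 8/1 = 8:
r = 16, w = -24

Step 4: Verify.
32*(16) + 21*(-24) = 8 = 8 ✓

r = 16, w = -24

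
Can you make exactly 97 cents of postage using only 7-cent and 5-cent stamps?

We need non-negative x, y with 7x + 5y = 97.
gcd(7, 5) = 1 divides 97, so integer solutions exist.
Search for a non-negative one: x = 1 gives 5y = 97 - 7 = 90, so y = 18.
Check: 7·1 + 5·18 = 97 ✓

Yes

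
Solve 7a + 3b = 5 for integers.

Step 1: Check solvability.
gcd(7, 3) = 1
Since 1 divides 5, solutions exist.

Step 2: Apply extended Euclidean algorithm to find gcd.
We find integers such that 7*x0 + 3*y0 = 1

Step 3: Scale the particular solution.
Multiply by 5/1 = 5:
a = 5, b = -10

Step 4: Verify.
7*(5) + 3*(-10) = 5 = 5 ✓

a = 5, b = -10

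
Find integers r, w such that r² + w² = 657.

We need to find integers r, w > 0 such that r² + w² = 657.
Trying r = 9: w² = 657 - 9² = 657 - 81 = 576
w = 24
Check: 9² + 24² = 81 + 576 = 657 ✓

657 = 9² + 24²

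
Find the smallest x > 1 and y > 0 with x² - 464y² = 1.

We seek the smallest positive integers (x, y) with x² - 464y² = 1, i.e., x² = 464y² + 1.
Try successive y values:
y = 1: x² = 464·1² + 1 = 465, not a perfect square
y = 2: x² = 464·2² + 1 = 1857, not a perfect square
y = 3: x² = 464·3² + 1 = 4177, not a perfect square
... continuing the search (or via continued fractions) ...
y = 455: x² = 464·455² + 1 = 96059601, x = 9801 ✓

Verify: 9801² - 464·455² = 96059601 - 96059600 = 1 ✓

x = 9801, y = 455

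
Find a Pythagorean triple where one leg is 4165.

We need the other leg and hypotenuse such that 4165² + x² = c².
Take x = 3276, c = 5299: 4165² + 3276² = 17347225 + 10732176 = 28079401 = 5299² ✓
Triple: (4165, 3276, 5299)

(4165, 3276, 5299)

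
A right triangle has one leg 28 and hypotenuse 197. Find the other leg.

a² = c² - b² = 38809 - 784 = 38025
a = 195

195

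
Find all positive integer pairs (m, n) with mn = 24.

The positive divisors of 24 are: 1, 2, 3, 4, 6, 8, 12, 24.
Each divisor d gives the pair (d, 24/d):
(1, 24), (2, 12), (3, 8), (4, 6), (6, 4), (8, 3), (12, 2), (24, 1)

(1, 24), (2, 12), (3, 8), (4, 6), (6, 4), (8, 3), (12, 2), (24, 1)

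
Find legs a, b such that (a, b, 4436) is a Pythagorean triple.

We need a² + b² = 4436² = 19678096.
Trying: 564² + 4400² = 318096 + 19360000 = 19678096 ✓

(564, 4400, 4436)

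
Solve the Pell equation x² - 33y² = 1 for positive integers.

We seek the smallest positive integers (x, y) with x² - 33y² = 1, i.e., x² = 33y² + 1.
Try successive y values:
y = 1: x² = 33·1² + 1 = 34, not a perfect square
y = 2: x² = 33·2² + 1 = 133, not a perfect square
y = 3: x² = 33·3² + 1 = 298, not a perfect square
... continuing the search (or via continued fractions) ...
y = 4: x² = 33·4² + 1 = 529, x = 23 ✓

Verify: 23² - 33·4² = 529 - 528 = 1 ✓

x = 23, y = 4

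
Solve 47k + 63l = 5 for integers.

Step 1: Check solvability.
gcd(47, 63) = 1
Since 1 divides 5, solutions exist.

Step 2: Apply extended Euclidean algorithm to find gcd.
We find integers such that 47*x0 + 63*y0 = 1

Step 3: Scale the particular solution.
Multiply by 5/1 = 5:
k = -20, l = 15

Step 4: Verify.
47*(-20) + 63*(15) = 5 = 5 ✓

k = -20, l = 15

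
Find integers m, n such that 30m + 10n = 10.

Step 1: Check solvability.
gcd(30, 10) = 10
Since 10 divides 10, solutions exist.

Step 2: Apply extended Euclidean algorithm to find gcd.
We find integers such that 30*x0 + 10*y0 = 10

Step 3: Scale the particular solution.
Multiply by 10/10 = 1:
m = 0, n = 1

Step 4: Verify.
30*(0) + 10*(1) = 10 = 10 ✓

m = 0, n = 1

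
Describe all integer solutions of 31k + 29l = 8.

Step 1: Compute gcd(31, 29) = 1.
Since 1 divides 8, solutions exist.

Step 2: Find a particular solution using extended Euclidean algorithm.
We get k₀ = -112, l₀ = 120.
Check: 31*-112 + 29*120 = 8 = 8 ✓

Step 3: Write the general solution.
k = -112 + (29/1)t = -112 + 29t
l = 120 - (31/1)t = 120 - 31t
for any integer t.

k = -112 + 29t, l = 120 - 31t for integer t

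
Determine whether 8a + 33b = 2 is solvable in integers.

Step 1: Compute gcd(8, 33).
gcd(8, 33) = 1

Step 2: Check divisibility.
Does 1 divide 2? 2 = 1 x 2, so yes.

By the theorem on linear Diophantine equations, 8a + 33b = 2 has integer solutions if and only if gcd(8, 33) divides 2. Since 1 | 2, solutions exist.

Yes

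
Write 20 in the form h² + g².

We need to find integers h, g > 0 such that h² + g² = 20.
Trying h = 2: g² = 20 - 2² = 20 - 4 = 16
g = 4
Check: 2² + 4² = 4 + 16 = 20 ✓

20 = 2² + 4²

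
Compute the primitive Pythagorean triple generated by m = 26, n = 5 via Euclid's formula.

a = m² - n² = 26² - 5² = 676 - 25 = 651
b = 2mn = 2·26·5 = 260
c = m² + n² = 676 + 25 = 701
Verify: 651² + 260² = 423801 + 67600 = 491401 = 701² ✓

(651, 260, 701)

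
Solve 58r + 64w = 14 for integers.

Step 1: Check solvability.
gcd(58, 64) = 2
Since 2 divides 14, solutions exist.

Step 2: Apply extended Euclidean algorithm to find gcd.
We find integers such that 58*x0 + 64*y0 = 2

Step 3: Scale the particular solution.
Multiply by 14/2 = 7:
r = -77, w = 70

Step 4: Verify.
58*(-77) + 64*(70) = 14 = 14 ✓

r = -77, w = 70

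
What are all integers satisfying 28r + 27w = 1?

Step 1: Compute gcd(28, 27) = 1.
Since 1 divides 1, solutions exist.

Step 2: Find a particular solution using extended Euclidean algorithm.
We get r₀ = 1, w₀ = -1.
Check: 28*1 + 27*-1 = 1 = 1 ✓

Step 3: Write the general solution.
r = 1 + (27/1)t = 1 + 27t
w = -1 - (28/1)t = -1 - 28t
for any integer t.

r = 1 + 27t, w = -1 - 28t for integer t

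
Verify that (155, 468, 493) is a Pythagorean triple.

Compute a² + b²:
155² + 468² = 24025 + 219024 = 243049
Compute c²:
493² = 243049
Since 243049 = 243049, it is a Pythagorean triple.

Yes, it is a Pythagorean triple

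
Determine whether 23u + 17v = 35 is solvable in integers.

Step 1: Compute gcd(23, 17).
gcd(23, 17) = 1

Step 2: Check divisibility.
Does 1 divide 35? 35 = 1 x 35, so yes.

By the theorem on linear Diophantine equations, 23u + 17v = 35 has integer solutions if and only if gcd(23, 17) divides 35. Since 1 | 35, solutions exist.

Yes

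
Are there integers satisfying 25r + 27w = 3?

Step 1: Compute gcd(25, 27).
gcd(25, 27) = 1

Step 2: Check divisibility.
Does 1 divide 3? 3 = 1 x 3, so yes.

By the theorem on linear Diophantine equations, 25r + 27w = 3 has integer solutions if and only if gcd(25, 27) divides 3. Since 1 | 3, solutions exist.

Yes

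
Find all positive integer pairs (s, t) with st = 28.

The positive divisors of 28 are: 1, 2, 4, 7, 14, 28.
Each divisor d gives the pair (d, 28/d):
(1, 28), (2, 14), (4, 7), (7, 4), (14, 2), (28, 1)

(1, 28), (2, 14), (4, 7), (7, 4), (14, 2), (28, 1)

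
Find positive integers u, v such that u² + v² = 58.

Search for u with 58 - u² a perfect square.
u = 3: 58 - 3² = 58 - 9 = 49 = 7² ✓
So u = 3, v = 7.

u = 3, v = 7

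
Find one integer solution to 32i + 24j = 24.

Step 1: Check solvability.
gcd(32, 24) = 8
Since 8 divides 24, solutions exist.

Step 2: Apply extended Euclidean algorithm to find gcd.
We find integers such that 32*x0 + 24*y0 = 8

Step 3: Scale the particular solution.
Multiply by 24/8 = 3:
i = 3, j = -3

Step 4: Verify.
32*(3) + 24*(-3) = 24 = 24 ✓

i = 3, j = -3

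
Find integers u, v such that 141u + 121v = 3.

Step 1: Check solvability.
gcd(141, 121) = 1
Since 1 divides 3, solutions exist.

Step 2: Apply extended Euclidean algorithm to find gcd.
We find integers such that 141*x0 + 121*y0 = 1

Step 3: Scale the particular solution.
Multiply by 3/1 = 3:
u = -18, v = 21

Step 4: Verify.
141*(-18) + 121*(21) = 3 = 3 ✓

u = -18, v = 21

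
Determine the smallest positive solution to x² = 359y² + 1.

We seek the smallest positive integers (x, y) with x² - 359y² = 1, i.e., x² = 359y² + 1.
Try successive y values:
y = 1: x² = 359·1² + 1 = 360, not a perfect square
y = 2: x² = 359·2² + 1 = 1437, not a perfect square
y = 3: x² = 359·3² + 1 = 3232, not a perfect square
... continuing the search (or via continued fractions) ...
y = 19: x² = 359·19² + 1 = 129600, x = 360 ✓

Verify: 360² - 359·19² = 129600 - 129599 = 1 ✓

x = 360, y = 19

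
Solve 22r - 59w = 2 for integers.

Step 1: Check solvability.
gcd(22, 59) = 1
Since 1 divides 2, solutions exist.

Step 2: Apply extended Euclidean algorithm to find gcd.
We find integers such that 22*x0 + 59*y0 = 1

Step 3: Scale the particular solution.
Multiply by 2/1 = 2:
r = -16, w = -6

Step 4: Verify.
22*(-16) - 59*(-6) = 2 = 2 ✓

r = -16, w = -6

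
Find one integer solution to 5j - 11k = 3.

Step 1: Check solvability.
gcd(5, 11) = 1
Since 1 divides 3, solutions exist.

Step 2: Apply extended Euclidean algorithm to find gcd.
We find integers such that 5*x0 + 11*y0 = 1

Step 3: Scale the particular solution.
Multiply by 3/1 = 3:
j = -6, k = -3

Step 4: Verify.
5*(-6) - 11*(-3) = 3 = 3 ✓

j = -6, k = -3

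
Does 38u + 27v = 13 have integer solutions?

Step 1: Compute gcd(38, 27).
gcd(38, 27) = 1

Step 2: Check divisibility.
Does 1 divide 13? 13 = 1 x 13, so yes.

By the theorem on linear Diophantine equations, 38u + 27v = 13 has integer solutions if and only if gcd(38, 27) divides 13. Since 1 | 13, solutions exist.

Yes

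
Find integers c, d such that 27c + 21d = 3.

Step 1: Check solvability.
gcd(27, 21) = 3
Since 3 divides 3, solutions exist.

Step 2: Apply extended Euclidean algorithm to find gcd.
We find integers such that 27*x0 + 21*y0 = 3

Step 3: Scale the particular solution.
Multiply by 3/3 = 1:
c = -3, d = 4

Step 4: Verify.
27*(-3) + 21*(4) = 3 = 3 ✓

c = -3, d = 4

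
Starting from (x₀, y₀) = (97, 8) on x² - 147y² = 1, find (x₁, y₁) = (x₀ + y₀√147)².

Solutions to x² - Dy² = 1 are generated by powers of (x₀ + y₀√D).
The next solution satisfies x₁ + y₁√147 = (x₀ + y₀√147)², giving:
x₁ = x₀² + 147y₀² = 97² + 147·8² = 9409 + 9408 = 18817
y₁ = 2x₀y₀ = 2·97·8 = 1552

Verify: 18817² - 147·1552² = 354079489 - 354079488 = 1 ✓

x = 18817, y = 1552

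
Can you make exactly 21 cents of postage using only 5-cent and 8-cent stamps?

We need non-negative x, y with 5x + 8y = 21.
gcd(5, 8) = 1 divides 21, so integer solutions exist.
Search for a non-negative one: x = 1 gives 8y = 21 - 5 = 16, so y = 2.
Check: 5·1 + 8·2 = 21 ✓

Yes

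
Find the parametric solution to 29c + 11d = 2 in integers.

Step 1: Compute gcd(29, 11) = 1.
Since 1 divides 2, solutions exist.

Step 2: Find a particular solution using extended Euclidean algorithm.
We get c₀ = -6, d₀ = 16.
Check: 29*-6 + 11*16 = 2 = 2 ✓

Step 3: Write the general solution.
c = -6 + (11/1)t = -6 + 11t
d = 16 - (29/1)t = 16 - 29t
for any integer t.

c = -6 + 11t, d = 16 - 29t for integer t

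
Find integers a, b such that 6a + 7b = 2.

Step 1: Check solvability.
gcd(6, 7) = 1
Since 1 divides 2, solutions exist.

Step 2: Apply extended Euclidean algorithm to find gcd.
We find integers such that 6*x0 + 7*y0 = 1

Step 3: Scale the particular solution.
Multiply by 2/1 = 2:
a = -2, b = 2

Step 4: Verify.
6*(-2) + 7*(2) = 2 = 2 ✓

a = -2, b = 2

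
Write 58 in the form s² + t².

We need to find integers s, t > 0 such that s² + t² = 58.
Trying s = 3: t² = 58 - 3² = 58 - 9 = 49
t = 7
Check: 3² + 7² = 9 + 49 = 58 ✓

58 = 3² + 7²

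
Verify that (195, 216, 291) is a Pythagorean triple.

Compute a² + b² = 195² + 216² = 38025 + 46656 = 84681
Compute c² = 291² = 84681
Since 84681 = 84681, confirmed.

Yes, it is a Pythagorean triple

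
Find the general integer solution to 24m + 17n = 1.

Step 1: Compute gcd(24, 17) = 1.
Since 1 divides 1, solutions exist.

Step 2: Find a particular solution using extended Euclidean algorithm.
We get m₀ = 5, n₀ = -7.
Check: 24*5 + 17*-7 = 1 = 1 ✓

Step 3: Write the general solution.
m = 5 + (17/1)t = 5 + 17t
n = -7 - (24/1)t = -7 - 24t
for any integer t.

m = 5 + 17t, n = -7 - 24t for integer t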